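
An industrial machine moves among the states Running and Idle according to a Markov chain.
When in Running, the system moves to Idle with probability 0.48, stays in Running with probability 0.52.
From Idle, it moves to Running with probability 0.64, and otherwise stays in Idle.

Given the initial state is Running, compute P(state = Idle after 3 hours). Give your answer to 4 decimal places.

Propagate the distribution vector 3 hours from Running.
After 0 hours: (1.0000, 0.0000)
After 1 hour: (0.5200, 0.4800)
After 2 hours: (0.5776, 0.4224)
After 3 hours: (0.5707, 0.4293)
P(in Idle after 3 hours) = 0.4293

0.4293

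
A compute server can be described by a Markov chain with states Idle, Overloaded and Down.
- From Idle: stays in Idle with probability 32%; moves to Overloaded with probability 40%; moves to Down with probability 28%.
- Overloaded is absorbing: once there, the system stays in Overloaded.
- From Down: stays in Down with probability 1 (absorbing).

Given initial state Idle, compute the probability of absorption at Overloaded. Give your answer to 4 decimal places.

0.5882

Let h(s) be the probability of absorption at Overloaded starting from transient state s. Then h(Overloaded) = 1 and h(Down) = 0. By first-step analysis:
h(Idle) = 0.32·h(Idle) + 0.4·1 + 0.28·0
Solving: h(Idle) = 0.5882.
Starting from Idle, the probability is 0.5882.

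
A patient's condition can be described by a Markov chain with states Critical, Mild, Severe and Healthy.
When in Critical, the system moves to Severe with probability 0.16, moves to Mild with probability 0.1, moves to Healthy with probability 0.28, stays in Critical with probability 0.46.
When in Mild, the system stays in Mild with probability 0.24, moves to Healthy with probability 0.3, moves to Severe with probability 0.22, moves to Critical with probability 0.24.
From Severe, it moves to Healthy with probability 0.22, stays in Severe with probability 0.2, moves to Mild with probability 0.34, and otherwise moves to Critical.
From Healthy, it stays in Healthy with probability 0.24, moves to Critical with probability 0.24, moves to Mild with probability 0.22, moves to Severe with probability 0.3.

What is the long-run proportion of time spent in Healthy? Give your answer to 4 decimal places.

0.2608

Let the stationary distribution be π with π = πP and π_1 + π_2 + π_3 + π_4 = 1.
π_1 = 0.46·π_1 + 0.24·π_2 + 0.24·π_3 + 0.24·π_4
π_2 = 0.1·π_1 + 0.24·π_2 + 0.34·π_3 + 0.22·π_4
π_3 = 0.16·π_1 + 0.22·π_2 + 0.2·π_3 + 0.3·π_4
Solving with the normalization constraint gives π = (0.3077, 0.2135, 0.2180, 0.2608).
So the stationary probability of Healthy is 0.2608.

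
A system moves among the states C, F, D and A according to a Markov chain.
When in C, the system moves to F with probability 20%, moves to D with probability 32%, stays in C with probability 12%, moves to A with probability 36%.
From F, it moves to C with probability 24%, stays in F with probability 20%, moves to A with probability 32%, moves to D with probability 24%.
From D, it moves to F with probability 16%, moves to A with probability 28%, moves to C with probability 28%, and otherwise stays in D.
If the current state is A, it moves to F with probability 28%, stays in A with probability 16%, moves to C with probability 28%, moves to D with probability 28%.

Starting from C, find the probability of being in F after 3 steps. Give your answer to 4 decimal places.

Propagate the distribution vector 3 steps from C.
After 0 steps: (1.0000, 0.0000, 0.0000, 0.0000)
After 1 step: (0.1200, 0.2000, 0.3200, 0.3600)
After 2 steps: (0.2528, 0.2160, 0.2768, 0.2544)
After 3 steps: (0.2309, 0.2093, 0.2815, 0.2783)
P(in F after 3 steps) = 0.2093

0.2093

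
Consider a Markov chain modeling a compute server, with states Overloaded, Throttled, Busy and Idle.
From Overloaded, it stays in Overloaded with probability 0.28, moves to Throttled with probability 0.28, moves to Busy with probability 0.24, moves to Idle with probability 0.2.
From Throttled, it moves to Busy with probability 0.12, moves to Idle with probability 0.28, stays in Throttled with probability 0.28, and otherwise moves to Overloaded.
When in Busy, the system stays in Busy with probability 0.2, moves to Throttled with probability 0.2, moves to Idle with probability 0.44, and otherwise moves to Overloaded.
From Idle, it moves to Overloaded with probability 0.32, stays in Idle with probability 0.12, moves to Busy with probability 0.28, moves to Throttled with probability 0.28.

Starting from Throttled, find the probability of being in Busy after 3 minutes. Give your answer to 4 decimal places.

Propagate the distribution vector 3 minutes from Throttled.
After 0 minutes: (0.0000, 1.0000, 0.0000, 0.0000)
After 1 minute: (0.3200, 0.2800, 0.1200, 0.2800)
After 2 minutes: (0.2880, 0.2704, 0.2128, 0.2288)
After 3 minutes: (0.2744, 0.2630, 0.2082, 0.2544)
P(in Busy after 3 minutes) = 0.2082

0.2082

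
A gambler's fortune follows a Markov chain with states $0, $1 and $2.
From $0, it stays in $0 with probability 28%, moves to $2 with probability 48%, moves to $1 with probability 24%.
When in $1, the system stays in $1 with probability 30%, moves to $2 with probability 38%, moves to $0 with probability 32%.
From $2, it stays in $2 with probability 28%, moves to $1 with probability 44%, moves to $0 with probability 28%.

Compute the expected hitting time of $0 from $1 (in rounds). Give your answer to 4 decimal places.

Let t(s) be the expected number of rounds to first reach $0 from state s, with t($0) = 0. Conditioning on the first round:
t($1) = 1 + 0.3·t($1) + 0.38·t($2)
t($2) = 1 + 0.44·t($1) + 0.28·t($2)
Solving: t($1) = 3.2660, t($2) = 3.3848.
Expected rounds from $1 to $0: 3.2660.

3.2660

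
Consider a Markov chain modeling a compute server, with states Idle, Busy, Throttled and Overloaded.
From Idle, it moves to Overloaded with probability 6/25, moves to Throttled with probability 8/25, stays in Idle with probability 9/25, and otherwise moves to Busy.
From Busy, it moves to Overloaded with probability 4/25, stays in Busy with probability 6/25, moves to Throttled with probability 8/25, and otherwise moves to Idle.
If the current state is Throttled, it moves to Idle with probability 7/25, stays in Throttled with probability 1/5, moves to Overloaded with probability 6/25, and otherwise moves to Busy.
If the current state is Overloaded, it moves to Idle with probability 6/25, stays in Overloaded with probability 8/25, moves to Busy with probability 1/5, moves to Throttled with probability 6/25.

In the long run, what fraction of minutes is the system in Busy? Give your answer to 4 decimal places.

0.1940

Let the stationary distribution be π with π = πP and π_1 + π_2 + π_3 + π_4 = 1.
π_1 = 0.36·π_1 + 0.28·π_2 + 0.28·π_3 + 0.24·π_4
π_2 = 0.08·π_1 + 0.24·π_2 + 0.28·π_3 + 0.2·π_4
π_3 = 0.32·π_1 + 0.32·π_2 + 0.2·π_3 + 0.24·π_4
Solving with the normalization constraint gives π = (0.2937, 0.1940, 0.2683, 0.2440).
So the stationary probability of Busy is 0.1940.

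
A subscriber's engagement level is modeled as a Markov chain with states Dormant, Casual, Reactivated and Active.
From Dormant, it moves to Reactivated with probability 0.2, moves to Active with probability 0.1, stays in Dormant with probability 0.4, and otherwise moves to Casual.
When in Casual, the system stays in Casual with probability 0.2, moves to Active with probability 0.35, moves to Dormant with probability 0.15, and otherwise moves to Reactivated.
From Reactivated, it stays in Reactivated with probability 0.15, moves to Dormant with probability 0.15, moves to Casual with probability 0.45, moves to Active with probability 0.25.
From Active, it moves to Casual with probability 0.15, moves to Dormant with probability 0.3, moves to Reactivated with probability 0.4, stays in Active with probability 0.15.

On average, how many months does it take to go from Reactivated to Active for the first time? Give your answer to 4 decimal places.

Let t(s) be the expected number of months to first reach Active from state s, with t(Active) = 0. Conditioning on the first month:
t(Dormant) = 1 + 0.4·t(Dormant) + 0.3·t(Casual) + 0.2·t(Reactivated)
t(Casual) = 1 + 0.15·t(Dormant) + 0.2·t(Casual) + 0.3·t(Reactivated)
t(Reactivated) = 1 + 0.15·t(Dormant) + 0.45·t(Casual) + 0.15·t(Reactivated)
Solving: t(Dormant) = 4.7950, t(Casual) = 3.6278, t(Reactivated) = 3.9432.
Expected months from Reactivated to Active: 3.9432.

3.9432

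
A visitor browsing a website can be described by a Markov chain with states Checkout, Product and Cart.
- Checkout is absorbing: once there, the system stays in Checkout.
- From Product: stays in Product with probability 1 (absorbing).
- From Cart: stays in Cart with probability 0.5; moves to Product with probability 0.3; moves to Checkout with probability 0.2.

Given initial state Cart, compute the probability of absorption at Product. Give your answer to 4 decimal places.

Let h(s) be the probability of absorption at Product starting from transient state s. Then h(Product) = 1 and h(Checkout) = 0. By first-step analysis:
h(Cart) = 0.2·0 + 0.3·1 + 0.5·h(Cart)
Solving: h(Cart) = 0.6000.
Starting from Cart, the probability is 0.6000.

0.6000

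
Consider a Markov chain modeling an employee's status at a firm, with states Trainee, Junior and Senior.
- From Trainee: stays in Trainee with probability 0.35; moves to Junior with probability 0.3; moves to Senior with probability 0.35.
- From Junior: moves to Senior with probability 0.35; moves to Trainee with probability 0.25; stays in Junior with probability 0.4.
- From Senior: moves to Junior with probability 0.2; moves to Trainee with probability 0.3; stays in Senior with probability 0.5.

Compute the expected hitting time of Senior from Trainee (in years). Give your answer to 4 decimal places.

Let t(s) be the expected number of years to first reach Senior from state s, with t(Senior) = 0. Conditioning on the first year:
t(Trainee) = 1 + 0.35·t(Trainee) + 0.3·t(Junior)
t(Junior) = 1 + 0.25·t(Trainee) + 0.4·t(Junior)
Solving: t(Trainee) = 2.8571, t(Junior) = 2.8571.
Expected years from Trainee to Senior: 2.8571.

2.8571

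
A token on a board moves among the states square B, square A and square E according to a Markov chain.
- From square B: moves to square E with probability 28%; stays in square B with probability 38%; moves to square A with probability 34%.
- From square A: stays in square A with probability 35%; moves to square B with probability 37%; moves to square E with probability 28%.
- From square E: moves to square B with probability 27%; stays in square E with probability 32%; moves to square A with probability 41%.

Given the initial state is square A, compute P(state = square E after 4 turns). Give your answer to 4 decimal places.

0.2917

Propagate the distribution vector 4 turns from square A.
After 0 turns: (0.0000, 1.0000, 0.0000)
After 1 turn: (0.3700, 0.3500, 0.2800)
After 2 turns: (0.3457, 0.3631, 0.2912)
After 3 turns: (0.3443, 0.3640, 0.2916)
After 4 turns: (0.3443, 0.3641, 0.2917)
P(in square E after 4 turns) = 0.2917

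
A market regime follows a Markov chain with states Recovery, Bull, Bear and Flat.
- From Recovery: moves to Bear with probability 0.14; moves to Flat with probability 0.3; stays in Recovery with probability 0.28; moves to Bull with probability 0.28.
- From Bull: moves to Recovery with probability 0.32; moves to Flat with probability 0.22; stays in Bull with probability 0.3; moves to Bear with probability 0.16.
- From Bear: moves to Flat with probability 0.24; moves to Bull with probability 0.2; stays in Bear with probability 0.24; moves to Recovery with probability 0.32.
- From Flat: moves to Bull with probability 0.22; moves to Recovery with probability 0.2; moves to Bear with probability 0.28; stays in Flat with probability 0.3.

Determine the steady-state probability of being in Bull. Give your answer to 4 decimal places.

Let the stationary distribution be π with π = πP and π_1 + π_2 + π_3 + π_4 = 1.
π_1 = 0.28·π_1 + 0.32·π_2 + 0.32·π_3 + 0.2·π_4
π_2 = 0.28·π_1 + 0.3·π_2 + 0.2·π_3 + 0.22·π_4
π_3 = 0.14·π_1 + 0.16·π_2 + 0.24·π_3 + 0.28·π_4
Solving with the normalization constraint gives π = (0.2768, 0.2528, 0.2028, 0.2676).
So the stationary probability of Bull is 0.2528.

0.2528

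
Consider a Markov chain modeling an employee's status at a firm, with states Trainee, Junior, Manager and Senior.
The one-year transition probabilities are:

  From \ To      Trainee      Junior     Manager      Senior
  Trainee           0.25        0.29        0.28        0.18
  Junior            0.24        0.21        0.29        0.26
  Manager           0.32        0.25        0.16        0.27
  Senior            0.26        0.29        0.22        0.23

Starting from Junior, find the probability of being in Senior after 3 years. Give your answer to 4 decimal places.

0.2336

Propagate the distribution vector 3 years from Junior.
After 0 years: (0.0000, 1.0000, 0.0000, 0.0000)
After 1 year: (0.2400, 0.2100, 0.2900, 0.2600)
After 2 years: (0.2708, 0.2616, 0.2317, 0.2359)
After 3 years: (0.2660, 0.2598, 0.2407, 0.2336)
P(in Senior after 3 years) = 0.2336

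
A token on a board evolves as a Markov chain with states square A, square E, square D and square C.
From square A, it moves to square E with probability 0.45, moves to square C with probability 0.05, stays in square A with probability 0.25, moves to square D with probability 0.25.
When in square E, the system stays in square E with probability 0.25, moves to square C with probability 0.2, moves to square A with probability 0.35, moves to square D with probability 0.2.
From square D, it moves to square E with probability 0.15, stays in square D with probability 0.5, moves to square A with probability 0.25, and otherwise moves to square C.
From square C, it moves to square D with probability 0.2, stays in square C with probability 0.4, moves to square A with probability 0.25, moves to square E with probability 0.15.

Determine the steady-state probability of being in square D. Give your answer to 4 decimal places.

Let the stationary distribution be π with π = πP and π_1 + π_2 + π_3 + π_4 = 1.
π_1 = 0.25·π_1 + 0.35·π_2 + 0.25·π_3 + 0.25·π_4
π_2 = 0.45·π_1 + 0.25·π_2 + 0.15·π_3 + 0.15·π_4
π_3 = 0.25·π_1 + 0.2·π_2 + 0.5·π_3 + 0.2·π_4
Solving with the normalization constraint gives π = (0.2759, 0.2586, 0.3054, 0.1601).
So the stationary probability of square D is 0.3054.

0.3054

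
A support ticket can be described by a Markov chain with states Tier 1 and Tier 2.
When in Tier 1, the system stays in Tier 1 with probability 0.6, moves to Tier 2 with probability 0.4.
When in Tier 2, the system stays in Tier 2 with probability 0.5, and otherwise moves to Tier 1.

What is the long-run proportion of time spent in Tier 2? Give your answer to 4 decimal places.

0.4444

Let the stationary distribution be π with π = πP and π_1 + π_2 = 1.
π_1 = 0.6·π_1 + 0.5·π_2
Solving with the normalization constraint gives π = (0.5556, 0.4444).
So the stationary probability of Tier 2 is 0.4444.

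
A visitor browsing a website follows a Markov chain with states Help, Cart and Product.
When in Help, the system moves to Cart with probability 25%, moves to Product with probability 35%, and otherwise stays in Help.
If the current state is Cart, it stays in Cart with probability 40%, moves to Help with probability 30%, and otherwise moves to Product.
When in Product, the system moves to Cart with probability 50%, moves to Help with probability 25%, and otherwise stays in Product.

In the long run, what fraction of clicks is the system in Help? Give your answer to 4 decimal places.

0.3166

Let the stationary distribution be π with π = πP and π_1 + π_2 + π_3 = 1.
π_1 = 0.4·π_1 + 0.3·π_2 + 0.25·π_3
π_2 = 0.25·π_1 + 0.4·π_2 + 0.5·π_3
Solving with the normalization constraint gives π = (0.3166, 0.3826, 0.3008).
So the stationary probability of Help is 0.3166.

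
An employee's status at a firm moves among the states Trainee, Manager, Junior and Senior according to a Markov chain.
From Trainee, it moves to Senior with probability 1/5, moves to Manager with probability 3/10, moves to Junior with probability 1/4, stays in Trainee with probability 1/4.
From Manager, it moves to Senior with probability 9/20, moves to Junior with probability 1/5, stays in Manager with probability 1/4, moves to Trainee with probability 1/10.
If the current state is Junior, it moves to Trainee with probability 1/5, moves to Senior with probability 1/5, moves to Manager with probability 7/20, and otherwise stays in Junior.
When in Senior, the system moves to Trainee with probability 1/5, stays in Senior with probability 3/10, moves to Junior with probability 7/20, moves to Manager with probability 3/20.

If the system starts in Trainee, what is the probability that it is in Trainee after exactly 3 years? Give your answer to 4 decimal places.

0.1824

Propagate the distribution vector 3 years from Trainee.
After 0 years: (1.0000, 0.0000, 0.0000, 0.0000)
After 1 year: (0.2500, 0.3000, 0.2500, 0.2000)
After 2 years: (0.1825, 0.2675, 0.2550, 0.2950)
After 3 years: (0.1824, 0.2551, 0.2661, 0.2964)
P(in Trainee after 3 years) = 0.1824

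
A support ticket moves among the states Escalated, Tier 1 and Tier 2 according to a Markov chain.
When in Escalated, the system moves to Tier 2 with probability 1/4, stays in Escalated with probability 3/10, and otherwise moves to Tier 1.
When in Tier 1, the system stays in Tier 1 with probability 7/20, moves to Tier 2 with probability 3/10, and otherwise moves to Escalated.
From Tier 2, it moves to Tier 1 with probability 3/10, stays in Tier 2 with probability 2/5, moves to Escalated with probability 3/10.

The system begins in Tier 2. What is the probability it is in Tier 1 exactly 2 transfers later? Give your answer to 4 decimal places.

Sum over the intermediate state after 1 transfer:
P = P(Tier 2→Escalated)·P(Escalated→Tier 1) + P(Tier 2→Tier 1)·P(Tier 1→Tier 1) + P(Tier 2→Tier 2)·P(Tier 2→Tier 1)
  = 0.3×0.45 + 0.3×0.35 + 0.4×0.3
  = 0.1350 + 0.1050 + 0.1200 = 0.3600

0.3600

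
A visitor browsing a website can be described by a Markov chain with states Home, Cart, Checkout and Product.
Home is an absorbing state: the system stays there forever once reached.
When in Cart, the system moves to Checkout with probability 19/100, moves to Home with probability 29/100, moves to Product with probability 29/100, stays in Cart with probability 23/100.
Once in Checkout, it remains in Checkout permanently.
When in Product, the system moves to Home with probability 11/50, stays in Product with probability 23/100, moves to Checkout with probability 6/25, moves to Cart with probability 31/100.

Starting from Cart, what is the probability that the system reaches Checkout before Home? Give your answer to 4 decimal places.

0.4292

Let h(s) be the probability of absorption at Checkout starting from transient state s. Then h(Checkout) = 1 and h(Home) = 0. By first-step analysis:
h(Cart) = 0.29·0 + 0.23·h(Cart) + 0.19·1 + 0.29·h(Product)
h(Product) = 0.22·0 + 0.31·h(Cart) + 0.24·1 + 0.23·h(Product)
Solving: h(Cart) = 0.4292, h(Product) = 0.4845.
Starting from Cart, the probability is 0.4292.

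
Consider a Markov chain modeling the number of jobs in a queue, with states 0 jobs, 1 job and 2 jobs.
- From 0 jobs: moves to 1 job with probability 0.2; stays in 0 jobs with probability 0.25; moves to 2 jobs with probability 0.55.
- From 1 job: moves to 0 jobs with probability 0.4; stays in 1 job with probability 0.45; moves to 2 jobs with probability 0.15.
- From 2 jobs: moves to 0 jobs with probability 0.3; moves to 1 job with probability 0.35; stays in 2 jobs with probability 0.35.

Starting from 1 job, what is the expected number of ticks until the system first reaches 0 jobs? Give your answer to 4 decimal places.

Let t(s) be the expected number of ticks to first reach 0 jobs from state s, with t(0 jobs) = 0. Conditioning on the first tick:
t(1 job) = 1 + 0.45·t(1 job) + 0.15·t(2 jobs)
t(2 jobs) = 1 + 0.35·t(1 job) + 0.35·t(2 jobs)
Solving: t(1 job) = 2.6230, t(2 jobs) = 2.9508.
Expected ticks from 1 job to 0 jobs: 2.6230.

2.6230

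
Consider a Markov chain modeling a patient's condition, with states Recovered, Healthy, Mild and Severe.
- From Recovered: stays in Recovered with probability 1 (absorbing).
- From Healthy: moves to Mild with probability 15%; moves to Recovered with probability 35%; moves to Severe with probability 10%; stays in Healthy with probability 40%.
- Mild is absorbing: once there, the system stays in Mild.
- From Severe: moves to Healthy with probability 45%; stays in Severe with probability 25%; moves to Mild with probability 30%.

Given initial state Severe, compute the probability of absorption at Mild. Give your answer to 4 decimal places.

0.6111

Let h(s) be the probability of absorption at Mild starting from transient state s. Then h(Mild) = 1 and h(Recovered) = 0. By first-step analysis:
h(Healthy) = 0.35·0 + 0.4·h(Healthy) + 0.15·1 + 0.1·h(Severe)
h(Severe) = 0.45·h(Healthy) + 0.3·1 + 0.25·h(Severe)
Solving: h(Healthy) = 0.3519, h(Severe) = 0.6111.
Starting from Severe, the probability is 0.6111.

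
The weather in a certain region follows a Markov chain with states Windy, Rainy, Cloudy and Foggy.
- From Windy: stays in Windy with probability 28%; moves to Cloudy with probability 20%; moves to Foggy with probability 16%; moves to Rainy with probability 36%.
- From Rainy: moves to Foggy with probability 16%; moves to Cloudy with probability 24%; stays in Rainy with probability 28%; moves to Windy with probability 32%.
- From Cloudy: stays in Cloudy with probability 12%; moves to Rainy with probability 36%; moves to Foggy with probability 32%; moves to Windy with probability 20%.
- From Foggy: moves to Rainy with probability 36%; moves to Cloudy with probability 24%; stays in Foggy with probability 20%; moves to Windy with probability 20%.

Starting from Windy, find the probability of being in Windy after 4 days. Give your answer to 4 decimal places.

Propagate the distribution vector 4 days from Windy.
After 0 days: (1.0000, 0.0000, 0.0000, 0.0000)
After 1 day: (0.2800, 0.3600, 0.2000, 0.1600)
After 2 days: (0.2656, 0.3312, 0.2048, 0.1984)
After 3 days: (0.2610, 0.3335, 0.2048, 0.2007)
After 4 days: (0.2609, 0.3333, 0.2050, 0.2008)
P(in Windy after 4 days) = 0.2609

0.2609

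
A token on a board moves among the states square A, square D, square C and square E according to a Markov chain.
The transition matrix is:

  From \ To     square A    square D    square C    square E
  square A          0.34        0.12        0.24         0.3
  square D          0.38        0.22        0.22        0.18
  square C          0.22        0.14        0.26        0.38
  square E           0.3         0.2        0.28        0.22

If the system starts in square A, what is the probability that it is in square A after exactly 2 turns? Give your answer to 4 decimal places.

0.3040

Propagate the distribution vector 2 turns from square A.
After 0 turns: (1.0000, 0.0000, 0.0000, 0.0000)
After 1 turn: (0.3400, 0.1200, 0.2400, 0.3000)
After 2 turns: (0.3040, 0.1608, 0.2544, 0.2808)
P(in square A after 2 turns) = 0.3040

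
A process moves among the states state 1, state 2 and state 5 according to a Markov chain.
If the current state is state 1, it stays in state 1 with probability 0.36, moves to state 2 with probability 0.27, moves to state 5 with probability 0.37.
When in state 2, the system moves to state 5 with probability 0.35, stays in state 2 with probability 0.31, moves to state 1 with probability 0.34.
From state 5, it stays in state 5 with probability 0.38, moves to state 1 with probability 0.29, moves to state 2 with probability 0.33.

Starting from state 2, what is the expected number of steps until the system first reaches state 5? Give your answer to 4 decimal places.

2.8016

Let t(s) be the expected number of steps to first reach state 5 from state s, with t(state 5) = 0. Conditioning on the first step:
t(state 1) = 1 + 0.36·t(state 1) + 0.27·t(state 2)
t(state 2) = 1 + 0.34·t(state 1) + 0.31·t(state 2)
Solving: t(state 1) = 2.7444, t(state 2) = 2.8016.
Expected steps from state 2 to state 5: 2.8016.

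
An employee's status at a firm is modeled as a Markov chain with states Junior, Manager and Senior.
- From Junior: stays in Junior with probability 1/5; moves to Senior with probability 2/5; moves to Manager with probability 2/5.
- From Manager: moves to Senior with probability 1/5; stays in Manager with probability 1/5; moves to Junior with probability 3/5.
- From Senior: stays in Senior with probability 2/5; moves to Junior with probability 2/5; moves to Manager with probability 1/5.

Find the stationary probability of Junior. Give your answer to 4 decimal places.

0.3793

Let the stationary distribution be π with π = πP and π_1 + π_2 + π_3 = 1.
π_1 = 0.2·π_1 + 0.6·π_2 + 0.4·π_3
π_2 = 0.4·π_1 + 0.2·π_2 + 0.2·π_3
Solving with the normalization constraint gives π = (0.3793, 0.2759, 0.3448).
So the stationary probability of Junior is 0.3793.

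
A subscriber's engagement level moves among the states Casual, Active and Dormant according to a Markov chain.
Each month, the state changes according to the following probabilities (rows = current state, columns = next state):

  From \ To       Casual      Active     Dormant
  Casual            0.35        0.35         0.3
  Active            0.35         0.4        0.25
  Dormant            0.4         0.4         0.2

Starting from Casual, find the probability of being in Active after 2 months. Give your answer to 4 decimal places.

0.3825

Sum over the intermediate state after 1 month:
P = P(Casual→Casual)·P(Casual→Active) + P(Casual→Active)·P(Active→Active) + P(Casual→Dormant)·P(Dormant→Active)
  = 0.35×0.35 + 0.35×0.4 + 0.3×0.4
  = 0.1225 + 0.1400 + 0.1200 = 0.3825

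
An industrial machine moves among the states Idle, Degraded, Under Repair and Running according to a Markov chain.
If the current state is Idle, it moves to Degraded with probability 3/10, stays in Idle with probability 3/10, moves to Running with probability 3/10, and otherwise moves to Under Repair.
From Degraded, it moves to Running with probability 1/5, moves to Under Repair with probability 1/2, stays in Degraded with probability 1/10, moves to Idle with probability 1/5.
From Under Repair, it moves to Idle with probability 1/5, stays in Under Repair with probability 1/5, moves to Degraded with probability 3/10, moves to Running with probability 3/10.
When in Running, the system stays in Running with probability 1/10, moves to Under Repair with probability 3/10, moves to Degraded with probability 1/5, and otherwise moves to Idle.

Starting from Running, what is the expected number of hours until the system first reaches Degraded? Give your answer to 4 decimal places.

3.9394

Let t(s) be the expected number of hours to first reach Degraded from state s, with t(Degraded) = 0. Conditioning on the first hour:
t(Idle) = 1 + 0.3·t(Idle) + 0.1·t(Under Repair) + 0.3·t(Running)
t(Under Repair) = 1 + 0.2·t(Idle) + 0.2·t(Under Repair) + 0.3·t(Running)
t(Running) = 1 + 0.4·t(Idle) + 0.3·t(Under Repair) + 0.1·t(Running)
Solving: t(Idle) = 3.6364, t(Under Repair) = 3.6364, t(Running) = 3.9394.
Expected hours from Running to Degraded: 3.9394.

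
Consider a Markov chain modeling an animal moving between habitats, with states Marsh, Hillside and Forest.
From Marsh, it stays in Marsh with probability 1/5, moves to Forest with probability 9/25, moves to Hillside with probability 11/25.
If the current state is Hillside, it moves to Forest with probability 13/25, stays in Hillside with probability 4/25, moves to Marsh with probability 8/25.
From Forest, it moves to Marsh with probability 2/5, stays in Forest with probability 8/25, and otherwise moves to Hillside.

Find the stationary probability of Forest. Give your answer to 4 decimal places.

Let the stationary distribution be π with π = πP and π_1 + π_2 + π_3 = 1.
π_1 = 0.2·π_1 + 0.32·π_2 + 0.4·π_3
π_2 = 0.44·π_1 + 0.16·π_2 + 0.28·π_3
Solving with the normalization constraint gives π = (0.3137, 0.2948, 0.3915).
So the stationary probability of Forest is 0.3915.

0.3915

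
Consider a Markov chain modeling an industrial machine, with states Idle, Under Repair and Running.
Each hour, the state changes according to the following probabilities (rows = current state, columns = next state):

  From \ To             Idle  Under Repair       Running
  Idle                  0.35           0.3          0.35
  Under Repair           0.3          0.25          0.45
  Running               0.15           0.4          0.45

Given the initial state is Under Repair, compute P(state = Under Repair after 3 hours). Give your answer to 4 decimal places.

Propagate the distribution vector 3 hours from Under Repair.
After 0 hours: (0.0000, 1.0000, 0.0000)
After 1 hour: (0.3000, 0.2500, 0.4500)
After 2 hours: (0.2475, 0.3325, 0.4200)
After 3 hours: (0.2494, 0.3254, 0.4253)
P(in Under Repair after 3 hours) = 0.3254

0.3254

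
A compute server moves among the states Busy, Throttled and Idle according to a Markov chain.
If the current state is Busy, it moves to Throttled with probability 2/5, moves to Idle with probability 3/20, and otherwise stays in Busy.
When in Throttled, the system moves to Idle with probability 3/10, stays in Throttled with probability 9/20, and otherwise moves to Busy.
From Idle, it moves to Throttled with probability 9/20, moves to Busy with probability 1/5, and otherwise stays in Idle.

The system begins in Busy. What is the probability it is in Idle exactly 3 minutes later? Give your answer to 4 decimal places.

Propagate the distribution vector 3 minutes from Busy.
After 0 minutes: (1.0000, 0.0000, 0.0000)
After 1 minute: (0.4500, 0.4000, 0.1500)
After 2 minutes: (0.3325, 0.4275, 0.2400)
After 3 minutes: (0.3045, 0.4334, 0.2621)
P(in Idle after 3 minutes) = 0.2621

0.2621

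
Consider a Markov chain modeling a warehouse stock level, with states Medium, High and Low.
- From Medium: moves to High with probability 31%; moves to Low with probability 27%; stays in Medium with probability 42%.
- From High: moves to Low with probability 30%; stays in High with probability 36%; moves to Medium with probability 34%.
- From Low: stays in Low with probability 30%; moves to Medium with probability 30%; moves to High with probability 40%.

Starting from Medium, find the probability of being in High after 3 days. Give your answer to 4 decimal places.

Propagate the distribution vector 3 days from Medium.
After 0 days: (1.0000, 0.0000, 0.0000)
After 1 day: (0.4200, 0.3100, 0.2700)
After 2 days: (0.3628, 0.3498, 0.2874)
After 3 days: (0.3575, 0.3534, 0.2891)
P(in High after 3 days) = 0.3534

0.3534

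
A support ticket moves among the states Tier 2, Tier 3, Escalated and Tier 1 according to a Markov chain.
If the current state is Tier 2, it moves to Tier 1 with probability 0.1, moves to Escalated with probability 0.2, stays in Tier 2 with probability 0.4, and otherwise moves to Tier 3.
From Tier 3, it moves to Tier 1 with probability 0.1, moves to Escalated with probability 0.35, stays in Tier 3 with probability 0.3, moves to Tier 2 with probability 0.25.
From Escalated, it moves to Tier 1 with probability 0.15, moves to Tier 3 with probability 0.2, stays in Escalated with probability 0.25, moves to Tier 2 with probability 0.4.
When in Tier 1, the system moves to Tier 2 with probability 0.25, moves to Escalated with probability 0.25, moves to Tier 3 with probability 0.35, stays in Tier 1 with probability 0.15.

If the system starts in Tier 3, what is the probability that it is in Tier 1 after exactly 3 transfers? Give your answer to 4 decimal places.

Propagate the distribution vector 3 transfers from Tier 3.
After 0 transfers: (0.0000, 1.0000, 0.0000, 0.0000)
After 1 transfer: (0.2500, 0.3000, 0.3500, 0.1000)
After 2 transfers: (0.3400, 0.2700, 0.2675, 0.1225)
After 3 transfers: (0.3411, 0.2794, 0.2600, 0.1195)
P(in Tier 1 after 3 transfers) = 0.1195

0.1195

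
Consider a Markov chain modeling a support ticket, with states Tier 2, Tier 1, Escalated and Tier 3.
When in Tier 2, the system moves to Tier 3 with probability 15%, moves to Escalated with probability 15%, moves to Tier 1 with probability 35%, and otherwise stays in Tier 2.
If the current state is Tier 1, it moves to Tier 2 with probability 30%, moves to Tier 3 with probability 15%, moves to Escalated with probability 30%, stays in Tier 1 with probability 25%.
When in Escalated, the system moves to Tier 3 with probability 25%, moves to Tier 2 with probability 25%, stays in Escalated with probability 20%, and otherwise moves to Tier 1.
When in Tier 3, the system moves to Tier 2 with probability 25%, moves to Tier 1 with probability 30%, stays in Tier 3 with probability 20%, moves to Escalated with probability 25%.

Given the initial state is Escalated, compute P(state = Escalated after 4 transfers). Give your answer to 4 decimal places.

0.2244

Propagate the distribution vector 4 transfers from Escalated.
After 0 transfers: (0.0000, 0.0000, 1.0000, 0.0000)
After 1 transfer: (0.2500, 0.3000, 0.2000, 0.2500)
After 2 transfers: (0.2900, 0.2975, 0.2300, 0.1825)
After 3 transfers: (0.2939, 0.2996, 0.2244, 0.1821)
After 4 transfers: (0.2944, 0.2997, 0.2244, 0.1815)
P(in Escalated after 4 transfers) = 0.2244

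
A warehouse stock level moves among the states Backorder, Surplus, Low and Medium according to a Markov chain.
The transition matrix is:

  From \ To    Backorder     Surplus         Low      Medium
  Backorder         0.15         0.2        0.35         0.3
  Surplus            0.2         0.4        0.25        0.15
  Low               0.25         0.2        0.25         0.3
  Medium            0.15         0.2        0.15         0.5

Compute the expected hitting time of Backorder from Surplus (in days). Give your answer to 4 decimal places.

5.0763

Let t(s) be the expected number of days to first reach Backorder from state s, with t(Backorder) = 0. Conditioning on the first day:
t(Surplus) = 1 + 0.4·t(Surplus) + 0.25·t(Low) + 0.15·t(Medium)
t(Low) = 1 + 0.2·t(Surplus) + 0.25·t(Low) + 0.3·t(Medium)
t(Medium) = 1 + 0.2·t(Surplus) + 0.15·t(Low) + 0.5·t(Medium)
Solving: t(Surplus) = 5.0763, t(Low) = 4.8855, t(Medium) = 5.4962.
Expected days from Surplus to Backorder: 5.0763.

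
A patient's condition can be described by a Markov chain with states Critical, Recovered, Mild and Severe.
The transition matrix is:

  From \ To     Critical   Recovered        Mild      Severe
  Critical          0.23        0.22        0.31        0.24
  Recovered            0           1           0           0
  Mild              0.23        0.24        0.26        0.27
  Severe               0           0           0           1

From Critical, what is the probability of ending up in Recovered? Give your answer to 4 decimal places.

0.4758

Let h(s) be the probability of absorption at Recovered starting from transient state s. Then h(Recovered) = 1 and h(Severe) = 0. By first-step analysis:
h(Critical) = 0.23·h(Critical) + 0.22·1 + 0.31·h(Mild) + 0.24·0
h(Mild) = 0.23·h(Critical) + 0.24·1 + 0.26·h(Mild) + 0.27·0
Solving: h(Critical) = 0.4758, h(Mild) = 0.4722.
Starting from Critical, the probability is 0.4758.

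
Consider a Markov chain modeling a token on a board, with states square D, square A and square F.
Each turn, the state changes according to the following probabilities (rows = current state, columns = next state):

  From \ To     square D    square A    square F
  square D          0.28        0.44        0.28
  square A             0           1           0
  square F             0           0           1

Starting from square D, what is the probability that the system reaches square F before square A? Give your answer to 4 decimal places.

0.3889

Let h(s) be the probability of absorption at square F starting from transient state s. Then h(square F) = 1 and h(square A) = 0. By first-step analysis:
h(square D) = 0.28·h(square D) + 0.44·0 + 0.28·1
Solving: h(square D) = 0.3889.
Starting from square D, the probability is 0.3889.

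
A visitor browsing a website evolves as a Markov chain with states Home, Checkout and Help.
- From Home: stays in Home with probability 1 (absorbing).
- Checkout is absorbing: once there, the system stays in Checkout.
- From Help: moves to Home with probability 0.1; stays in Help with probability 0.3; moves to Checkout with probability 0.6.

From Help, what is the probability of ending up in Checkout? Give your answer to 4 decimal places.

0.8571

Let h(s) be the probability of absorption at Checkout starting from transient state s. Then h(Checkout) = 1 and h(Home) = 0. By first-step analysis:
h(Help) = 0.1·0 + 0.6·1 + 0.3·h(Help)
Solving: h(Help) = 0.8571.
Starting from Help, the probability is 0.8571.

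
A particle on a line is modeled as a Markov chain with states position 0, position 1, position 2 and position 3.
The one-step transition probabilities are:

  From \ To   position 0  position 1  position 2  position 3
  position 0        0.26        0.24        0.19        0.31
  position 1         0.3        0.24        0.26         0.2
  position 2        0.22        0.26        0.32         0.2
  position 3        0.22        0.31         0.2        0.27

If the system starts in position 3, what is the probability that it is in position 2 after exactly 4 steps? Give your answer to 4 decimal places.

0.2422

Propagate the distribution vector 4 steps from position 3.
After 0 steps: (0.0000, 0.0000, 0.0000, 1.0000)
After 1 step: (0.2200, 0.3100, 0.2000, 0.2700)
After 2 steps: (0.2536, 0.2629, 0.2404, 0.2431)
After 3 steps: (0.2512, 0.2618, 0.2421, 0.2449)
After 4 steps: (0.2510, 0.2620, 0.2422, 0.2448)
P(in position 2 after 4 steps) = 0.2422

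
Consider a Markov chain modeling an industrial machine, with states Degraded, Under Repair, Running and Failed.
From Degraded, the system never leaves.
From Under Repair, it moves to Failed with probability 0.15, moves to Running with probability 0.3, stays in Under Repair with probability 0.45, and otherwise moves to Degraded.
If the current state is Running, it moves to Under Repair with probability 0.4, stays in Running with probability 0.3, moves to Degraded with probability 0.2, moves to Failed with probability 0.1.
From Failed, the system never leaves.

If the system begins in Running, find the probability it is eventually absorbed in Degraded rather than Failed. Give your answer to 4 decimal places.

0.5660

Let h(s) be the probability of absorption at Degraded starting from transient state s. Then h(Degraded) = 1 and h(Failed) = 0. By first-step analysis:
h(Under Repair) = 0.1·1 + 0.45·h(Under Repair) + 0.3·h(Running) + 0.15·0
h(Running) = 0.2·1 + 0.4·h(Under Repair) + 0.3·h(Running) + 0.1·0
Solving: h(Under Repair) = 0.4906, h(Running) = 0.5660.
Starting from Running, the probability is 0.5660.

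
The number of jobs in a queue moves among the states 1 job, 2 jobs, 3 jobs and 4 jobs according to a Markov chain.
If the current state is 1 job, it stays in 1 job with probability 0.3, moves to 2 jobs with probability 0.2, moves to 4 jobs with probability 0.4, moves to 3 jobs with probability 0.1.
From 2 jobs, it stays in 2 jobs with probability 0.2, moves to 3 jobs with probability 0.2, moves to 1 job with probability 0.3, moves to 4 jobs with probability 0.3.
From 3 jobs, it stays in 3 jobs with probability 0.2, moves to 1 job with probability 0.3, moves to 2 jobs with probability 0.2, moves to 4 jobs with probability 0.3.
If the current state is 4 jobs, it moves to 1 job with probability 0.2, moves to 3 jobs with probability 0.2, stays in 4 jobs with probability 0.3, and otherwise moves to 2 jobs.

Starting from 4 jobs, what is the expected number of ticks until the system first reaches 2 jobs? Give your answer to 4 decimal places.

3.8723

Let t(s) be the expected number of ticks to first reach 2 jobs from state s, with t(2 jobs) = 0. Conditioning on the first tick:
t(1 job) = 1 + 0.3·t(1 job) + 0.1·t(3 jobs) + 0.4·t(4 jobs)
t(3 jobs) = 1 + 0.3·t(1 job) + 0.2·t(3 jobs) + 0.3·t(4 jobs)
t(4 jobs) = 1 + 0.2·t(1 job) + 0.2·t(3 jobs) + 0.3·t(4 jobs)
Solving: t(1 job) = 4.2553, t(3 jobs) = 4.2979, t(4 jobs) = 3.8723.
Expected ticks from 4 jobs to 2 jobs: 3.8723.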